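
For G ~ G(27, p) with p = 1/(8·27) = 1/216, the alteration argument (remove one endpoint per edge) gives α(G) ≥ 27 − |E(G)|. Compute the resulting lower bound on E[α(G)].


E[|E(G)|] = C(27, 2)·p = 351 · (1/216) = 13/8.
E[α(G)] ≥ n − E[|E(G)|] = 27 − 13/8 = 203/8.
Numerically: ≈ 25.3750.
(This is only a lower bound; the true E[α(G)] may be larger.)

E[α(G)] ≥ 203/8 ≈ 25.3750.


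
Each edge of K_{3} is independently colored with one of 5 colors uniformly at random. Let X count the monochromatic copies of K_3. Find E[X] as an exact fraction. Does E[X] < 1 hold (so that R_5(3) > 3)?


E[X] = C(3, 3) · 5^{1 − 3} = 1 · 5^{−2} = 1/25.
As a reduced fraction: E[X] = 1/25 ≈ 0.04000.
Is E[X] < 1? YES.
Since E[X] < 1, there exists a 5-coloring of K_{3} with no monochromatic K_3; hence R_5(3) > 3.

E[X] = 1/25 ≈ 0.04000; E[X] < 1, so R_5(3) > 3.


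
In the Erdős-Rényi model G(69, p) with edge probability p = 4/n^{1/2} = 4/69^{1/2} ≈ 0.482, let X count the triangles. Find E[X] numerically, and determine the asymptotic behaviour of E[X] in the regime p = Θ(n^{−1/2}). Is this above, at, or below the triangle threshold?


Number of potential triangles: C(69, 3) = 52394.
Each occurs with probability p³ ≈ (0.482)³ ≈ 1.11662e-01.
By linearity: E[X] = C(69, 3)·p³ ≈ 52394 · 1.11662e-01 ≈ 5850.431.
Since α = 1/2 < 1, p = c/n^{1/2} ≫ 1/n is above the triangle threshold p ~ 1/n. Asymptotically E[X] ~ (c³/6)·n^{3(1−α)} = (4³/6)·n^{1.5} → ∞; triangles are abundant w.h.p.

E[X] ≈ 5850.431; in regime p = Θ(1/n^{1/2}) E[X] diverges (above the triangle threshold p ~ 1/n).


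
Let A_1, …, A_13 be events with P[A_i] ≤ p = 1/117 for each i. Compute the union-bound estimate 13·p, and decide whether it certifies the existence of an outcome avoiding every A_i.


Union bound: P[∪_{i=1}^{13} A_i] ≤ Σ_i P[A_i] ≤ 13·p = 13·(1/117) = 1/9.
Numerically: 1/9 ≈ 0.1111111.
Is 1/9 < 1? YES.
Since P[∪ A_i] ≤ 1/9 < 1, the complement has P[∩ A_i^c] ≥ 1 − 1/9 = 8/9 > 0, so some outcome avoids every A_i.

13·p = 1/9 ≈ 0.1111111; existence CERTIFIED by the union bound.


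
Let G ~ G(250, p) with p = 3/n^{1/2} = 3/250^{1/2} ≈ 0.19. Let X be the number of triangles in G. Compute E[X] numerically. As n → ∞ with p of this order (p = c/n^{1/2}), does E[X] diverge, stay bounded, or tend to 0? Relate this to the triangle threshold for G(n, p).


Number of potential triangles: C(250, 3) = 2573000.
Each occurs with probability p³ ≈ (0.19)³ ≈ 6.83052e-03.
By linearity: E[X] = C(250, 3)·p³ ≈ 2573000 · 6.83052e-03 ≈ 17574.927.
Since α = 1/2 < 1, p = c/n^{1/2} ≫ 1/n is above the triangle threshold p ~ 1/n. Asymptotically E[X] ~ (c³/6)·n^{3(1−α)} = (3³/6)·n^{1.5} → ∞; triangles are abundant w.h.p.

E[X] ≈ 17574.927; in regime p = Θ(1/n^{1/2}) E[X] diverges (above the triangle threshold p ~ 1/n).


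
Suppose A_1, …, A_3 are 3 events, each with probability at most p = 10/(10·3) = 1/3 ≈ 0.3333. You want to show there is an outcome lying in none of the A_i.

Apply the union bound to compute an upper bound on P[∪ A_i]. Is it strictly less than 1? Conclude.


Union bound: P[∪_{i=1}^{3} A_i] ≤ Σ_i P[A_i] ≤ 3·p = 3·(1/3) = 1.
Numerically: 1 ≈ 1.0000.
Is 1 < 1? NO.
Since the bound 1 is ≥ 1, the union bound is uninformative here; it does NOT by itself certify existence.

3·p = 1 ≈ 1.0000; existence NOT certified by the union bound.


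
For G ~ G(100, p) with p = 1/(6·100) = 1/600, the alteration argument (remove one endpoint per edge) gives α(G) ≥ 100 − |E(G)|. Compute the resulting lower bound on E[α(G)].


E[|E(G)|] = C(100, 2)·p = 4950 · (1/600) = 33/4.
E[α(G)] ≥ n − E[|E(G)|] = 100 − 33/4 = 367/4.
Numerically: ≈ 91.7500.
(This is only a lower bound; the true E[α(G)] may be larger.)

E[α(G)] ≥ 367/4 ≈ 91.7500.


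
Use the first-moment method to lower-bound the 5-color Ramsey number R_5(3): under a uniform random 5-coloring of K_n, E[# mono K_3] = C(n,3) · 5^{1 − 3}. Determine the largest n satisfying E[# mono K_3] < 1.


We need C(n, 3) · 5^{1 − 3} < 1, i.e. C(n, 3) < 5^{3 − 1} = 25.
Check values of n near the boundary:
  n = 5: C(5, 3) = 10; 10 < 25? YES
  n = 6: C(6, 3) = 20; 20 < 25? YES
  n = 7: C(7, 3) = 35; 35 < 25? NO
  n = 8: C(8, 3) = 56; 56 < 25? NO
The largest n with C(n, 3) < 25 is n = 6 (where E[X] = 4/5 ≈ 0.80000). Hence R_5(3) > 6, i.e. R_5(3) ≥ 7.

Largest n = 6; hence R_5(3) > 6.


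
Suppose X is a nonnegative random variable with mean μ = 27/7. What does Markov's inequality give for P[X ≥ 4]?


μ = E[X] = 27/7, a = 4.
Markov: P[X ≥ 4] ≤ μ/a = (27/7)/4 = 27/28.
Numerically: ≈ 0.964286.
(Since a = 4 > μ = 3.857143, the bound 27/28 is < 1 and informative.)

P[X ≥ 4] ≤ 27/28 ≈ 0.964286.


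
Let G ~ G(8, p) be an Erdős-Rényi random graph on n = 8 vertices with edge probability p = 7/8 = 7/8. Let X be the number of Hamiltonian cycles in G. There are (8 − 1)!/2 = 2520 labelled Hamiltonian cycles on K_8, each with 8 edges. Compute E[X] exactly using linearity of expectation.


K_8 has (8 − 1)!/2 = 2520 labelled Hamiltonian cycles.
For each such Hamiltonian cycle H, let X_H = 1 if all 8 edges of H are present in G. Then P[X_H = 1] = p^{8} = (7/8)^{8} = 5764801/16777216.
By linearity: E[X] = Σ_H E[X_H] = 2520 · p^{8} = 2520 · 5764801/16777216 = 1815912315/2097152.
Numerically: E[X] ≈ 865.89.

E[X] = 2520 · (7/8)^{8} = 1815912315/2097152 ≈ 865.89.


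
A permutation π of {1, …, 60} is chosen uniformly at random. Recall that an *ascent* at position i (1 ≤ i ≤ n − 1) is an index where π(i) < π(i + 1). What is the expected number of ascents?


Write X = Σ X_I over i = 1, …, 59, with X_I the indicator of one ascent.
There are 59 indicators.
For each fixed i, the pair (π(i), π(i+1)) is a uniformly random ordered pair of distinct values from {1, …, 60}; by symmetry P[π(i) < π(i+1)] = 1/2.
By linearity: E[X] = 59 · (1/2) = (60 − 1) · (1/2) = 59/2 ≈ 29.500000.

E[X] = 59/2 = 29.500000.


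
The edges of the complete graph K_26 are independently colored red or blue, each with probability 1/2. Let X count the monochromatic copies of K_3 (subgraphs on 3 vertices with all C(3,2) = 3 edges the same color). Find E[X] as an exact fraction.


Let X = Σ_S X_S over the C(26, 3) = 2600 subsets S of size 3, where X_S = 1 if the K_3 on S is monochromatic.
For a fixed S, the K_3 on S has C(3, 2) = 3 edges. P[all 3 edges red] = (1/2)^3, and likewise for blue, so P[monochromatic] = 2·(1/2)^3 = 2^{1 − 3} = 1/4.
By linearity: E[X] = C(26, 3) · 2^{1 − 3} = 2600 · 1/4 = 650.
Numerically: E[X] ≈ 650.000000.

E[X] = C(26,3)·2^(1−C(3,2)) = 650 ≈ 650.000000.


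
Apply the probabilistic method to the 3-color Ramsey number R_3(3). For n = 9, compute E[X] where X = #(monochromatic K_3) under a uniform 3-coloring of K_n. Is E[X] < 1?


E[X] = C(9, 3) · 3^{1 − 3} = 84 · 3^{−2} = 84/9.
As a reduced fraction: E[X] = 28/3 ≈ 9.33333.
Is E[X] < 1? NO.
Since E[X] ≥ 1, the first-moment bound is inconclusive at n = 9; it does NOT by itself certify R_3(3) > 9.

E[X] = 28/3 ≈ 9.33333; E[X] ≥ 1; first-moment method inconclusive here.


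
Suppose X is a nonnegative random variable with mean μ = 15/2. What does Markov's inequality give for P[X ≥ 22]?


μ = E[X] = 15/2, a = 22.
Markov: P[X ≥ 22] ≤ μ/a = (15/2)/22 = 15/44.
Numerically: ≈ 0.341.
(Since a = 22 > μ = 7.500, the bound 15/44 is < 1 and informative.)

P[X ≥ 22] ≤ 15/44 ≈ 0.341.


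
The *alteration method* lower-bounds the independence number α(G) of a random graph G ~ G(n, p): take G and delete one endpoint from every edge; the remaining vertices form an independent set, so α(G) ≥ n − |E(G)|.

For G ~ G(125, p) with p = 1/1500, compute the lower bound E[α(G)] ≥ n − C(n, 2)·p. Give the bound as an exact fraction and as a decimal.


E[|E(G)|] = C(125, 2)·p = 7750 · (1/1500) = 31/6.
E[α(G)] ≥ n − E[|E(G)|] = 125 − 31/6 = 719/6.
Numerically: ≈ 119.83333.
(This is only a lower bound; the true E[α(G)] may be larger.)

E[α(G)] ≥ 719/6 ≈ 119.83333.


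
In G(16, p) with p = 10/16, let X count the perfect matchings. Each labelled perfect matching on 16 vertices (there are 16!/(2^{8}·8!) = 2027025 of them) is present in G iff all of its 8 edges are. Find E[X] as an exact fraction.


K_16 has 16!/(2^{8}·8!) = 2027025 labelled perfect matchings.
For each such perfect matching H, let X_H = 1 if all 8 edges of H are present in G. Then P[X_H = 1] = p^{8} = (5/8)^{8} = 390625/16777216.
Summing the indicators: E[X] = Σ_H E[X_H] = 2027025 · p^{8} = 2027025 · 390625/16777216 = 791806640625/16777216.
Numerically: E[X] ≈ 47195.

E[X] = 2027025 · (5/8)^{8} = 791806640625/16777216 ≈ 47195.


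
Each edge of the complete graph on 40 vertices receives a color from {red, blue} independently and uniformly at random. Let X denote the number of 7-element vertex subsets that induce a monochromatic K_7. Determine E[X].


Let X = Σ_S X_S over the C(40, 7) = 18643560 subsets S of size 7, where X_S = 1 if the K_7 on S is monochromatic.
For a fixed S, the K_7 on S has C(7, 2) = 21 edges. P[all 21 edges red] = (1/2)^21, and likewise for blue, so P[monochromatic] = 2·(1/2)^21 = 2^{1 − 21} = 1/1048576.
By linearity of expectation: E[X] = C(40, 7) · 2^{1 − 21} = 18643560 · 1/1048576 = 2330445/131072.
Numerically: E[X] ≈ 17.77988.

E[X] = C(40,7)·2^(1−C(7,2)) = 2330445/131072 ≈ 17.77988.


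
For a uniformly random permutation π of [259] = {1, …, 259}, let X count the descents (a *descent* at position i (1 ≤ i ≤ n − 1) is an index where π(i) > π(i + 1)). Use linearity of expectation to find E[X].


Write X = Σ X_I over i = 1, …, 258, with X_I the indicator of one descent.
There are 258 indicators.
For each fixed i, the pair (π(i), π(i+1)) is a uniformly random ordered pair of distinct values from {1, …, 259}; by symmetry P[π(i) > π(i+1)] = 1/2.
By linearity: E[X] = 258 · (1/2) = (259 − 1) · (1/2) = 129 ≈ 129.000000.

E[X] = 129 = 129.000000.


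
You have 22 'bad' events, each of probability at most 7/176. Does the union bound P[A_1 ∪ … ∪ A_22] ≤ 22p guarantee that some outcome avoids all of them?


Union bound: P[∪_{i=1}^{22} A_i] ≤ Σ_i P[A_i] ≤ 22·p = 22·(7/176) = 7/8.
Numerically: 7/8 ≈ 0.8750000.
Is 7/8 < 1? YES.
Since P[∪ A_i] ≤ 7/8 < 1, the complement has P[∩ A_i^c] ≥ 1 − 7/8 = 1/8 > 0, so some outcome avoids every A_i.

22·p = 7/8 ≈ 0.8750000; existence CERTIFIED by the union bound.


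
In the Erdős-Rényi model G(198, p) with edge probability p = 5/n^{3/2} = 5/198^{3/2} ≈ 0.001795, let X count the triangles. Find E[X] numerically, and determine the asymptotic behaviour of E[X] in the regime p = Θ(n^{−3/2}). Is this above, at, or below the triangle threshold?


Number of potential triangles: C(198, 3) = 1274196.
Each occurs with probability p³ ≈ (0.001795)³ ≈ 5.779851e-09.
By linearity: E[X] = C(198, 3)·p³ ≈ 1274196 · 5.779851e-09 ≈ 0.0074.
Since α = 3/2 > 1, p = c/n^{3/2} = o(1/n) is below the triangle threshold p ~ 1/n. Asymptotically E[X] ~ (c³/6)·n^{3(1−α)} = (5³/6)·n^{-1.5} → 0, so by Markov's inequality G has no triangles w.h.p.

E[X] ≈ 0.0074; in regime p = Θ(1/n^{3/2}) E[X] tends to 0 (below the triangle threshold p ~ 1/n).


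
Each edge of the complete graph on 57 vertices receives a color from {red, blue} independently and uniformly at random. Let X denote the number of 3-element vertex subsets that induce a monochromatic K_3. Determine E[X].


Let X = Σ_S X_S over the C(57, 3) = 29260 subsets S of size 3, where X_S = 1 if the K_3 on S is monochromatic.
For a fixed S, the K_3 on S has C(3, 2) = 3 edges. P[all 3 edges red] = (1/2)^3, and likewise for blue, so P[monochromatic] = 2·(1/2)^3 = 2^{1 − 3} = 1/4.
Summing: E[X] = C(57, 3) · 2^{1 − 3} = 29260 · 1/4 = 7315.
Numerically: E[X] ≈ 7315.000000.

E[X] = C(57,3)·2^(1−C(3,2)) = 7315 ≈ 7315.000000.


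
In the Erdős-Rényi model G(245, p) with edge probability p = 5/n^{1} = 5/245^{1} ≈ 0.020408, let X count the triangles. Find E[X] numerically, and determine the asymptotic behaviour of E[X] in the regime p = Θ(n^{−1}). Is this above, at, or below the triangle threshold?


Number of potential triangles: C(245, 3) = 2421090.
Each occurs with probability p³ ≈ (0.020408)³ ≈ 8.4998598e-06.
By linearity: E[X] = C(245, 3)·p³ ≈ 2421090 · 8.4998598e-06 ≈ 20.57893.
Here α = 1, so p = 5/n is exactly at the triangle threshold p ~ 1/n. Asymptotically E[X] → c³/6 = 5³/6 = 125/6 ≈ 20.83333, a bounded constant. In this regime the triangle count is asymptotically Poisson(c³/6).

E[X] ≈ 20.57893; in regime p = Θ(1/n^{1}) E[X] stays bounded (at the triangle threshold p ~ 1/n).


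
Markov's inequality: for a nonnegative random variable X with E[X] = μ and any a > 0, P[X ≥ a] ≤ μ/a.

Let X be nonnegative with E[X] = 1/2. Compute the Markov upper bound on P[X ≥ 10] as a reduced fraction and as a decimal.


μ = E[X] = 1/2, a = 10.
Markov: P[X ≥ 10] ≤ μ/a = (1/2)/10 = 1/20.
Numerically: ≈ 0.050.
(Since a = 10 > μ = 0.500, the bound 1/20 is < 1 and informative.)

P[X ≥ 10] ≤ 1/20 ≈ 0.050.


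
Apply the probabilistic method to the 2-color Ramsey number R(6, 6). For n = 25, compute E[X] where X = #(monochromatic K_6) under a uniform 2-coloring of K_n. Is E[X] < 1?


E[X] = C(25, 6) · 2^{1 − 15} = 177100 · 2^{−14} = 177100/16384.
As a reduced fraction: E[X] = 44275/4096 ≈ 10.80933.
Is E[X] < 1? NO.
Since E[X] ≥ 1, the first-moment bound is inconclusive at n = 25; it does NOT by itself certify R(6, 6) > 25.

E[X] = 44275/4096 ≈ 10.80933; E[X] ≥ 1; first-moment method inconclusive here.


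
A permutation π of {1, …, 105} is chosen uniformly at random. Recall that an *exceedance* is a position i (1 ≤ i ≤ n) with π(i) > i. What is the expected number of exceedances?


Write X = Σ_{i=1}^{105} X_i, where X_i = 1_{π(i) > i}.
For each fixed i, π(i) is uniform over {1, …, 105} (marginal of a uniform permutation), so P[π(i) > i] = (n − i)/n. Summing: Σ_{i=1}^{105} (n − i)/n = (0 + 1 + … + 104)/105 = 105(105 − 1)/(2·105) = (105 − 1)/2.
Hence E[X] = Σ_{i=1}^{105} (105 − i)/105 = 52 ≈ 52.0000.

E[X] = 52 = 52.0000.


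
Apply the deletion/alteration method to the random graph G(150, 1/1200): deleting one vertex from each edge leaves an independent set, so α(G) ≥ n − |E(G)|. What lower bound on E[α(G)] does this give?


E[|E(G)|] = C(150, 2)·p = 11175 · (1/1200) = 149/16.
E[α(G)] ≥ n − E[|E(G)|] = 150 − 149/16 = 2251/16.
Numerically: ≈ 140.688.
(This is only a lower bound; the true E[α(G)] may be larger.)

E[α(G)] ≥ 2251/16 ≈ 140.688.


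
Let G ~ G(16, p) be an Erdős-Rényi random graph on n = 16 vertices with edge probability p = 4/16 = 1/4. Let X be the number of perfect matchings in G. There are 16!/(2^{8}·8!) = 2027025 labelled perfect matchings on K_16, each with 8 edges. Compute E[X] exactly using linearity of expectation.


K_16 has 16!/(2^{8}·8!) = 2027025 labelled perfect matchings.
For each such perfect matching H, let X_H = 1 if all 8 edges of H are present in G. Then P[X_H = 1] = p^{8} = (1/4)^{8} = 1/65536.
By linearity of expectation: E[X] = Σ_H E[X_H] = 2027025 · p^{8} = 2027025 · 1/65536 = 2027025/65536.
Numerically: E[X] ≈ 30.9299.

E[X] = 2027025 · (1/4)^{8} = 2027025/65536 ≈ 30.9299.


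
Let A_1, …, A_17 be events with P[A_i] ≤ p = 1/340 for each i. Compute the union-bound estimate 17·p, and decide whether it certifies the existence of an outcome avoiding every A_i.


Union bound: P[∪_{i=1}^{17} A_i] ≤ Σ_i P[A_i] ≤ 17·p = 17·(1/340) = 1/20.
Numerically: 1/20 ≈ 0.0500000.
Is 1/20 < 1? YES.
Since P[∪ A_i] ≤ 1/20 < 1, the complement has P[∩ A_i^c] ≥ 1 − 1/20 = 19/20 > 0, so some outcome avoids every A_i.

17·p = 1/20 ≈ 0.0500000; existence CERTIFIED by the union bound.


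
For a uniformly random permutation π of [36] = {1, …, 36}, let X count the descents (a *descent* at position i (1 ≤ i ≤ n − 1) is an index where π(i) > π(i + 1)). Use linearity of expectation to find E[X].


Write X = Σ X_I over i = 1, …, 35, with X_I the indicator of one descent.
There are 35 indicators.
For each fixed i, the pair (π(i), π(i+1)) is a uniformly random ordered pair of distinct values from {1, …, 36}; by symmetry P[π(i) > π(i+1)] = 1/2.
By linearity: E[X] = 35 · (1/2) = (36 − 1) · (1/2) = 35/2 ≈ 17.50000.

E[X] = 35/2 = 17.50000.


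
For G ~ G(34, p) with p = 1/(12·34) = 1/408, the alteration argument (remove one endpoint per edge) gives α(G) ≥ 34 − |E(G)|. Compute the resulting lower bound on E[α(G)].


E[|E(G)|] = C(34, 2)·p = 561 · (1/408) = 11/8.
E[α(G)] ≥ n − E[|E(G)|] = 34 − 11/8 = 261/8.
Numerically: ≈ 32.6250.
(This is only a lower bound; the true E[α(G)] may be larger.)

E[α(G)] ≥ 261/8 ≈ 32.6250.


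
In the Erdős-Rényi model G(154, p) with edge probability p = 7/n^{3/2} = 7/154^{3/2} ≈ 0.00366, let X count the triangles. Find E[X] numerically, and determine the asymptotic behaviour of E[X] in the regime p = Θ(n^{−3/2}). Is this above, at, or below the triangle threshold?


Number of potential triangles: C(154, 3) = 596904.
Each occurs with probability p³ ≈ (0.00366)³ ≈ 4.91418e-08.
By linearity: E[X] = C(154, 3)·p³ ≈ 596904 · 4.91418e-08 ≈ 0.029.
Since α = 3/2 > 1, p = c/n^{3/2} = o(1/n) is below the triangle threshold p ~ 1/n. Asymptotically E[X] ~ (c³/6)·n^{3(1−α)} = (7³/6)·n^{-1.5} → 0, so by Markov's inequality G has no triangles w.h.p.

E[X] ≈ 0.029; in regime p = Θ(1/n^{3/2}) E[X] tends to 0 (below the triangle threshold p ~ 1/n).


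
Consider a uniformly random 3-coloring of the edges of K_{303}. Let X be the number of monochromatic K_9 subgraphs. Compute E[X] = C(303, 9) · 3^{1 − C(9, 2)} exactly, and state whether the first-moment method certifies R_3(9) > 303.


E[X] = C(303, 9) · 3^{1 − 36} = 52617706925494425 · 3^{−35} = 52617706925494425/50031545098999707.
As a reduced fraction: E[X] = 17539235641831475/16677181699666569 ≈ 1.052.
Is E[X] < 1? NO.
Since E[X] ≥ 1, the first-moment bound is inconclusive at n = 303; it does NOT by itself certify R_3(9) > 303.

E[X] = 17539235641831475/16677181699666569 ≈ 1.052; E[X] ≥ 1; first-moment method inconclusive here.


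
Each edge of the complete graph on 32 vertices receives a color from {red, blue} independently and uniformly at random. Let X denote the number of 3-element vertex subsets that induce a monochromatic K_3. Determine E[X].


Let X = Σ_S X_S over the C(32, 3) = 4960 subsets S of size 3, where X_S = 1 if the K_3 on S is monochromatic.
For a fixed S, the K_3 on S has C(3, 2) = 3 edges. P[all 3 edges red] = (1/2)^3, and likewise for blue, so P[monochromatic] = 2·(1/2)^3 = 2^{1 − 3} = 1/4.
By linearity: E[X] = C(32, 3) · 2^{1 − 3} = 4960 · 1/4 = 1240.
Numerically: E[X] ≈ 1240.000000.

E[X] = C(32,3)·2^(1−C(3,2)) = 1240 ≈ 1240.000000.


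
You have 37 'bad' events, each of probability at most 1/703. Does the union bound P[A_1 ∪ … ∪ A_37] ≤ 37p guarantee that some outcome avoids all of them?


Union bound: P[∪_{i=1}^{37} A_i] ≤ Σ_i P[A_i] ≤ 37·p = 37·(1/703) = 1/19.
Numerically: 1/19 ≈ 0.052632.
Is 1/19 < 1? YES.
Since P[∪ A_i] ≤ 1/19 < 1, the complement has P[∩ A_i^c] ≥ 1 − 1/19 = 18/19 > 0, so some outcome avoids every A_i.

37·p = 1/19 ≈ 0.052632; existence CERTIFIED by the union bound.


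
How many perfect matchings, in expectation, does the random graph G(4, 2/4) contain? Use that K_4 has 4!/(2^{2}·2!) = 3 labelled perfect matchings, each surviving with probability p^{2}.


K_4 has 4!/(2^{2}·2!) = 3 labelled perfect matchings.
For each such perfect matching H, let X_H = 1 if all 2 edges of H are present in G. Then P[X_H = 1] = p^{2} = (1/2)^{2} = 1/4.
By linearity of expectation: E[X] = Σ_H E[X_H] = 3 · p^{2} = 3 · 1/4 = 3/4.
Numerically: E[X] ≈ 0.75.

E[X] = 3 · (1/2)^{2} = 3/4 ≈ 0.75.


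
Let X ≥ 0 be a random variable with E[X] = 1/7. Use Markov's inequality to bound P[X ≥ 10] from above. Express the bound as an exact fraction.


μ = E[X] = 1/7, a = 10.
Markov: P[X ≥ 10] ≤ μ/a = (1/7)/10 = 1/70.
Numerically: ≈ 0.014286.
(Since a = 10 > μ = 0.142857, the bound 1/70 is < 1 and informative.)

P[X ≥ 10] ≤ 1/70 ≈ 0.014286.


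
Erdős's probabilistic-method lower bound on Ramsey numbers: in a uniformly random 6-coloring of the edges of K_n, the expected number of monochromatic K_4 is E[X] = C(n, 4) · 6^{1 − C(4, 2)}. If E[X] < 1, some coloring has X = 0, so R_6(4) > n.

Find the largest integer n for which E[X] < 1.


We need C(n, 4) · 6^{1 − 6} < 1, i.e. C(n, 4) < 6^{6 − 1} = 7776.
Check values of n near the boundary:
  n = 20: C(20, 4) = 4845; 4845 < 7776? YES
  n = 21: C(21, 4) = 5985; 5985 < 7776? YES
  n = 22: C(22, 4) = 7315; 7315 < 7776? YES
  n = 23: C(23, 4) = 8855; 8855 < 7776? NO
  n = 24: C(24, 4) = 10626; 10626 < 7776? NO
The largest n with C(n, 4) < 7776 is n = 22 (where E[X] = 7315/7776 ≈ 0.940715). Hence R_6(4) > 22, i.e. R_6(4) ≥ 23.

Largest n = 22; hence R_6(4) > 22.


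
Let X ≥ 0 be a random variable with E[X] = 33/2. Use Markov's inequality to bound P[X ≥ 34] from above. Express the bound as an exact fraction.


μ = E[X] = 33/2, a = 34.
Markov: P[X ≥ 34] ≤ μ/a = (33/2)/34 = 33/68.
Numerically: ≈ 0.485.
(Since a = 34 > μ = 16.500, the bound 33/68 is < 1 and informative.)

P[X ≥ 34] ≤ 33/68 ≈ 0.485.


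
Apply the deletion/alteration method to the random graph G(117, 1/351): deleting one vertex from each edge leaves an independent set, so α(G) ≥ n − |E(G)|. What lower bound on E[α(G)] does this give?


E[|E(G)|] = C(117, 2)·p = 6786 · (1/351) = 58/3.
E[α(G)] ≥ n − E[|E(G)|] = 117 − 58/3 = 293/3.
Numerically: ≈ 97.667.
(This is only a lower bound; the true E[α(G)] may be larger.)

E[α(G)] ≥ 293/3 ≈ 97.667.


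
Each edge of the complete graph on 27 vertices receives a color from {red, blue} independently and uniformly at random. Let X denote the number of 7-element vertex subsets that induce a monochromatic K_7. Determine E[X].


Let X = Σ_S X_S over the C(27, 7) = 888030 subsets S of size 7, where X_S = 1 if the K_7 on S is monochromatic.
For a fixed S, the K_7 on S has C(7, 2) = 21 edges. P[all 21 edges red] = (1/2)^21, and likewise for blue, so P[monochromatic] = 2·(1/2)^21 = 2^{1 − 21} = 1/1048576.
Summing: E[X] = C(27, 7) · 2^{1 − 21} = 888030 · 1/1048576 = 444015/524288.
Numerically: E[X] ≈ 0.847.

E[X] = C(27,7)·2^(1−C(7,2)) = 444015/524288 ≈ 0.847.


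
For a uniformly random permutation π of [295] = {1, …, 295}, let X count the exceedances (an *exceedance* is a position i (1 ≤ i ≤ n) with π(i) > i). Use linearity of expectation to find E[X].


Write X = Σ_{i=1}^{295} X_i, where X_i = 1_{π(i) > i}.
For each fixed i, π(i) is uniform over {1, …, 295} (marginal of a uniform permutation), so P[π(i) > i] = (n − i)/n. Summing: Σ_{i=1}^{295} (n − i)/n = (0 + 1 + … + 294)/295 = 295(295 − 1)/(2·295) = (295 − 1)/2.
Hence E[X] = Σ_{i=1}^{295} (295 − i)/295 = 147 ≈ 147.00000.

E[X] = 147 = 147.00000.


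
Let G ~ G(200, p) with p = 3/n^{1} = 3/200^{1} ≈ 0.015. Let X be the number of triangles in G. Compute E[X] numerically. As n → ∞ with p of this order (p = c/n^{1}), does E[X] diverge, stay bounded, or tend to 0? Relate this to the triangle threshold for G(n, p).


Number of potential triangles: C(200, 3) = 1313400.
Each occurs with probability p³ ≈ (0.015)³ ≈ 3.37500000e-06.
By linearity: E[X] = C(200, 3)·p³ ≈ 1313400 · 3.37500000e-06 ≈ 4.432725.
Here α = 1, so p = 3/n is exactly at the triangle threshold p ~ 1/n. Asymptotically E[X] → c³/6 = 3³/6 = 9/2 ≈ 4.500000, a bounded constant. In this regime the triangle count is asymptotically Poisson(c³/6).

E[X] ≈ 4.432725; in regime p = Θ(1/n^{1}) E[X] stays bounded (at the triangle threshold p ~ 1/n).


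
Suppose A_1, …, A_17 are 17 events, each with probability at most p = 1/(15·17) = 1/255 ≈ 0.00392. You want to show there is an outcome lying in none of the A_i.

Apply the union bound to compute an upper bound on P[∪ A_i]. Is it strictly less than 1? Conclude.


Union bound: P[∪_{i=1}^{17} A_i] ≤ Σ_i P[A_i] ≤ 17·p = 17·(1/255) = 1/15.
Numerically: 1/15 ≈ 0.06667.
Is 1/15 < 1? YES.
Since P[∪ A_i] ≤ 1/15 < 1, the complement has P[∩ A_i^c] ≥ 1 − 1/15 = 14/15 > 0, so some outcome avoids every A_i.

17·p = 1/15 ≈ 0.06667; existence CERTIFIED by the union bound.


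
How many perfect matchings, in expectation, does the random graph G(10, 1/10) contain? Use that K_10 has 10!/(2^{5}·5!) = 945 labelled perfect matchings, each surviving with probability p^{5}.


K_10 has 10!/(2^{5}·5!) = 945 labelled perfect matchings.
For each such perfect matching H, let X_H = 1 if all 5 edges of H are present in G. Then P[X_H = 1] = p^{5} = (1/10)^{5} = 1/100000.
By linearity of expectation: E[X] = Σ_H E[X_H] = 945 · p^{5} = 945 · 1/100000 = 189/20000.
Numerically: E[X] ≈ 0.00945.

E[X] = 945 · (1/10)^{5} = 189/20000 ≈ 0.00945.


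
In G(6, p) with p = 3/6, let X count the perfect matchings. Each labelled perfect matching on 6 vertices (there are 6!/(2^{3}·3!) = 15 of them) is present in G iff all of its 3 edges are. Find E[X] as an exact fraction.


K_6 has 6!/(2^{3}·3!) = 15 labelled perfect matchings.
For each such perfect matching H, let X_H = 1 if all 3 edges of H are present in G. Then P[X_H = 1] = p^{3} = (1/2)^{3} = 1/8.
By linearity: E[X] = Σ_H E[X_H] = 15 · p^{3} = 15 · 1/8 = 15/8.
Numerically: E[X] ≈ 1.88.

E[X] = 15 · (1/2)^{3} = 15/8 ≈ 1.88.


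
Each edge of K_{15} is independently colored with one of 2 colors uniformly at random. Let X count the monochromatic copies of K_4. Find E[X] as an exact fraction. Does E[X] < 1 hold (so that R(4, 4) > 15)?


E[X] = C(15, 4) · 2^{1 − 6} = 1365 · 2^{−5} = 1365/32.
As a reduced fraction: E[X] = 1365/32 ≈ 42.656250.
Is E[X] < 1? NO.
Since E[X] ≥ 1, the first-moment bound is inconclusive at n = 15; it does NOT by itself certify R(4, 4) > 15.

E[X] = 1365/32 ≈ 42.656250; E[X] ≥ 1; first-moment method inconclusive here.


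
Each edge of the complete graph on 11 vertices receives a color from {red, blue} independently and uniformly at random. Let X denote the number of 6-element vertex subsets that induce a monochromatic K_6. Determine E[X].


Let X = Σ_S X_S over the C(11, 6) = 462 subsets S of size 6, where X_S = 1 if the K_6 on S is monochromatic.
For a fixed S, the K_6 on S has C(6, 2) = 15 edges. P[all 15 edges red] = (1/2)^15, and likewise for blue, so P[monochromatic] = 2·(1/2)^15 = 2^{1 − 15} = 1/16384.
By linearity of expectation: E[X] = C(11, 6) · 2^{1 − 15} = 462 · 1/16384 = 231/8192.
Numerically: E[X] ≈ 0.02820.

E[X] = C(11,6)·2^(1−C(6,2)) = 231/8192 ≈ 0.02820.


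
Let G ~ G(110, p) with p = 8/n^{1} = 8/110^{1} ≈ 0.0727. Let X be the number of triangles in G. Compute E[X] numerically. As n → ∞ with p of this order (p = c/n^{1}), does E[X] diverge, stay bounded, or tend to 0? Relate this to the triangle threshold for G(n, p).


Number of potential triangles: C(110, 3) = 215820.
Each occurs with probability p³ ≈ (0.0727)³ ≈ 3.84673e-04.
By linearity: E[X] = C(110, 3)·p³ ≈ 215820 · 3.84673e-04 ≈ 83.020.
Here α = 1, so p = 8/n is exactly at the triangle threshold p ~ 1/n. Asymptotically E[X] → c³/6 = 8³/6 = 256/3 ≈ 85.333, a bounded constant. In this regime the triangle count is asymptotically Poisson(c³/6).

E[X] ≈ 83.020; in regime p = Θ(1/n^{1}) E[X] stays bounded (at the triangle threshold p ~ 1/n).


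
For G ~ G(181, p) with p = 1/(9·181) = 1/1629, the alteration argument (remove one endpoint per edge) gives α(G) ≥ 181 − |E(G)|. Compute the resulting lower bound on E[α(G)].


E[|E(G)|] = C(181, 2)·p = 16290 · (1/1629) = 10.
E[α(G)] ≥ n − E[|E(G)|] = 181 − 10 = 171.
Numerically: ≈ 171.00000.
(This is only a lower bound; the true E[α(G)] may be larger.)

E[α(G)] ≥ 171 ≈ 171.00000.


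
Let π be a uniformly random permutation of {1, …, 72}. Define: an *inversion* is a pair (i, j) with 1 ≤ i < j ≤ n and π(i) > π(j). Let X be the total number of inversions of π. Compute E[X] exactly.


Write X = Σ X_I over the C(72, 2) = 2556 pairs i < j, with X_I the indicator of one inversion.
There are 2556 indicators.
For each fixed pair i < j, the values π(i) and π(j) are two distinct elements of {1, …, 72} in uniformly random order; by symmetry P[π(i) > π(j)] = 1/2.
By linearity: E[X] = 2556 · (1/2) = C(72, 2) · (1/2) = 2556/2 = 1278 ≈ 1278.00000.

E[X] = 1278 = 1278.00000.


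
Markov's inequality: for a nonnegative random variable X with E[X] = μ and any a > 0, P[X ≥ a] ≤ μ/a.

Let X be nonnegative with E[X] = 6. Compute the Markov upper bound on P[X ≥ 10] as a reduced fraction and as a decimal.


μ = E[X] = 6, a = 10.
Markov: P[X ≥ 10] ≤ μ/a = (6)/10 = 3/5.
Numerically: ≈ 0.6000.
(Since a = 10 > μ = 6.0000, the bound 3/5 is < 1 and informative.)

P[X ≥ 10] ≤ 3/5 ≈ 0.6000.


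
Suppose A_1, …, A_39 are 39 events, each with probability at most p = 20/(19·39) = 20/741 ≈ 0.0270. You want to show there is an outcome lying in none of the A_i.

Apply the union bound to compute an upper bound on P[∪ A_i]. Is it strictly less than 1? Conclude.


Union bound: P[∪_{i=1}^{39} A_i] ≤ Σ_i P[A_i] ≤ 39·p = 39·(20/741) = 20/19.
Numerically: 20/19 ≈ 1.0526.
Is 20/19 < 1? NO.
Since the bound 20/19 is ≥ 1, the union bound is uninformative here; it does NOT by itself certify existence.

39·p = 20/19 ≈ 1.0526; existence NOT certified by the union bound.


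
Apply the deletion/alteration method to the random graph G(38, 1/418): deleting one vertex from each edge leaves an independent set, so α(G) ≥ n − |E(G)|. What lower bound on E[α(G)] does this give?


E[|E(G)|] = C(38, 2)·p = 703 · (1/418) = 37/22.
E[α(G)] ≥ n − E[|E(G)|] = 38 − 37/22 = 799/22.
Numerically: ≈ 36.3182.
(This is only a lower bound; the true E[α(G)] may be larger.)

E[α(G)] ≥ 799/22 ≈ 36.3182.


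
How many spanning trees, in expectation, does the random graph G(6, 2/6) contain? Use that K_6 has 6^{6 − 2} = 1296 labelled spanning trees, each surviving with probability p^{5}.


K_6 has 6^{6 − 2} = 1296 labelled spanning trees.
For each such spanning tree H, let X_H = 1 if all 5 edges of H are present in G. Then P[X_H = 1] = p^{5} = (1/3)^{5} = 1/243.
By linearity of expectation: E[X] = Σ_H E[X_H] = 1296 · p^{5} = 1296 · 1/243 = 16/3.
Numerically: E[X] ≈ 5.33333.

E[X] = 1296 · (1/3)^{5} = 16/3 ≈ 5.33333.


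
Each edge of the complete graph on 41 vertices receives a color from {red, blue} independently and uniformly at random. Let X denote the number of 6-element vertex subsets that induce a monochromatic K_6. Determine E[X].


Let X = Σ_S X_S over the C(41, 6) = 4496388 subsets S of size 6, where X_S = 1 if the K_6 on S is monochromatic.
For a fixed S, the K_6 on S has C(6, 2) = 15 edges. P[all 15 edges red] = (1/2)^15, and likewise for blue, so P[monochromatic] = 2·(1/2)^15 = 2^{1 − 15} = 1/16384.
By linearity of expectation: E[X] = C(41, 6) · 2^{1 − 15} = 4496388 · 1/16384 = 1124097/4096.
Numerically: E[X] ≈ 274.4377.

E[X] = C(41,6)·2^(1−C(6,2)) = 1124097/4096 ≈ 274.4377.


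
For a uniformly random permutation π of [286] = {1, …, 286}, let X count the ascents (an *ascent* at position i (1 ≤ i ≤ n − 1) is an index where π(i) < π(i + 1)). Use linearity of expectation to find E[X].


Write X = Σ X_I over i = 1, …, 285, with X_I the indicator of one ascent.
There are 285 indicators.
For each fixed i, the pair (π(i), π(i+1)) is a uniformly random ordered pair of distinct values from {1, …, 286}; by symmetry P[π(i) < π(i+1)] = 1/2.
By linearity: E[X] = 285 · (1/2) = (286 − 1) · (1/2) = 285/2 ≈ 142.5000.

E[X] = 285/2 = 142.5000.


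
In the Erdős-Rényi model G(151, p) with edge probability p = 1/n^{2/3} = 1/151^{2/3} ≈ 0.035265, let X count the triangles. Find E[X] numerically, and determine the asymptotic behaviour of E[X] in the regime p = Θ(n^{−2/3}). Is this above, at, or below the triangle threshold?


Number of potential triangles: C(151, 3) = 562475.
Each occurs with probability p³ ≈ (0.035265)³ ≈ 4.3857726e-05.
By linearity: E[X] = C(151, 3)·p³ ≈ 562475 · 4.3857726e-05 ≈ 24.66887.
Since α = 2/3 < 1, p = c/n^{2/3} ≫ 1/n is above the triangle threshold p ~ 1/n. Asymptotically E[X] ~ (c³/6)·n^{3(1−α)} = (1³/6)·n^{1} → ∞; triangles are abundant w.h.p.

E[X] ≈ 24.66887; in regime p = Θ(1/n^{2/3}) E[X] diverges (above the triangle threshold p ~ 1/n).


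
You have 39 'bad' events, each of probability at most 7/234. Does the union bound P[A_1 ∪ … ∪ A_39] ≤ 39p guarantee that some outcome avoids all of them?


Union bound: P[∪_{i=1}^{39} A_i] ≤ Σ_i P[A_i] ≤ 39·p = 39·(7/234) = 7/6.
Numerically: 7/6 ≈ 1.167.
Is 7/6 < 1? NO.
Since the bound 7/6 is ≥ 1, the union bound is uninformative here; it does NOT by itself certify existence.

39·p = 7/6 ≈ 1.167; existence NOT certified by the union bound.


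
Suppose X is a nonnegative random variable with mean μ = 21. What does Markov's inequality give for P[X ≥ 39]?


μ = E[X] = 21, a = 39.
Markov: P[X ≥ 39] ≤ μ/a = (21)/39 = 7/13.
Numerically: ≈ 0.53846.
(Since a = 39 > μ = 21.00000, the bound 7/13 is < 1 and informative.)

P[X ≥ 39] ≤ 7/13 ≈ 0.53846.


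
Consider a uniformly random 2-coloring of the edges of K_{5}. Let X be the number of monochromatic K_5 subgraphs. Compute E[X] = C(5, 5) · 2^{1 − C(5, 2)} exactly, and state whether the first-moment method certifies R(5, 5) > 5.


E[X] = C(5, 5) · 2^{1 − 10} = 1 · 2^{−9} = 1/512.
As a reduced fraction: E[X] = 1/512 ≈ 0.00195.
Is E[X] < 1? YES.
Since E[X] < 1, there exists a 2-coloring of K_{5} with no monochromatic K_5; hence R(5, 5) > 5.

E[X] = 1/512 ≈ 0.00195; E[X] < 1, so R(5, 5) > 5.


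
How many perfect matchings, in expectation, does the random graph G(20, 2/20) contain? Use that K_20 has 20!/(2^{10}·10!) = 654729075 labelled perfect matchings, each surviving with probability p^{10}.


K_20 has 20!/(2^{10}·10!) = 654729075 labelled perfect matchings.
For each such perfect matching H, let X_H = 1 if all 10 edges of H are present in G. Then P[X_H = 1] = p^{10} = (1/10)^{10} = 1/10000000000.
By linearity: E[X] = Σ_H E[X_H] = 654729075 · p^{10} = 654729075 · 1/10000000000 = 26189163/400000000.
Numerically: E[X] ≈ 0.0655.

E[X] = 654729075 · (1/10)^{10} = 26189163/400000000 ≈ 0.0655.


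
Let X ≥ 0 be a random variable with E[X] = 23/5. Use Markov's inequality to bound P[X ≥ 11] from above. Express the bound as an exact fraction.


μ = E[X] = 23/5, a = 11.
Markov: P[X ≥ 11] ≤ μ/a = (23/5)/11 = 23/55.
Numerically: ≈ 0.41818.
(Since a = 11 > μ = 4.60000, the bound 23/55 is < 1 and informative.)

P[X ≥ 11] ≤ 23/55 ≈ 0.41818.


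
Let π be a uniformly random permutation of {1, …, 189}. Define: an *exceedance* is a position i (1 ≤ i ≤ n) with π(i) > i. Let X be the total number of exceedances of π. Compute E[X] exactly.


Write X = Σ_{i=1}^{189} X_i, where X_i = 1_{π(i) > i}.
For each fixed i, π(i) is uniform over {1, …, 189} (marginal of a uniform permutation), so P[π(i) > i] = (n − i)/n. Summing: Σ_{i=1}^{189} (n − i)/n = (0 + 1 + … + 188)/189 = 189(189 − 1)/(2·189) = (189 − 1)/2.
Hence E[X] = Σ_{i=1}^{189} (189 − i)/189 = 94 ≈ 94.0000.

E[X] = 94 = 94.0000.


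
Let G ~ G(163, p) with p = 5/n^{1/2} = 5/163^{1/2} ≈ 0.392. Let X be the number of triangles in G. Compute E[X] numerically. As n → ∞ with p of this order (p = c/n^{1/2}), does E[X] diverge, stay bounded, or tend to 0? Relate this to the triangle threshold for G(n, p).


Number of potential triangles: C(163, 3) = 708561.
Each occurs with probability p³ ≈ (0.392)³ ≈ 6.00660e-02.
By linearity: E[X] = C(163, 3)·p³ ≈ 708561 · 6.00660e-02 ≈ 42560.415.
Since α = 1/2 < 1, p = c/n^{1/2} ≫ 1/n is above the triangle threshold p ~ 1/n. Asymptotically E[X] ~ (c³/6)·n^{3(1−α)} = (5³/6)·n^{1.5} → ∞; triangles are abundant w.h.p.

E[X] ≈ 42560.415; in regime p = Θ(1/n^{1/2}) E[X] diverges (above the triangle threshold p ~ 1/n).


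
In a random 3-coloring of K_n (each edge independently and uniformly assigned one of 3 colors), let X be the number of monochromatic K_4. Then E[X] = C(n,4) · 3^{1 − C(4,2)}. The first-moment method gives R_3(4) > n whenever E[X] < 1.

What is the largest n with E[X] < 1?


We need C(n, 4) · 3^{1 − 6} < 1, i.e. C(n, 4) < 3^{6 − 1} = 243.
Check values of n near the boundary:
  n = 4: C(4, 4) = 1; 1 < 243? YES
  n = 5: C(5, 4) = 5; 5 < 243? YES
  n = 6: C(6, 4) = 15; 15 < 243? YES
  n = 7: C(7, 4) = 35; 35 < 243? YES
  n = 8: C(8, 4) = 70; 70 < 243? YES
  n = 9: C(9, 4) = 126; 126 < 243? YES
  n = 10: C(10, 4) = 210; 210 < 243? YES
  n = 11: C(11, 4) = 330; 330 < 243? NO
The largest n with C(n, 4) < 243 is n = 10 (where E[X] = 70/81 ≈ 0.864198). Hence R_3(4) > 10, i.e. R_3(4) ≥ 11.

Largest n = 10; hence R_3(4) > 10.


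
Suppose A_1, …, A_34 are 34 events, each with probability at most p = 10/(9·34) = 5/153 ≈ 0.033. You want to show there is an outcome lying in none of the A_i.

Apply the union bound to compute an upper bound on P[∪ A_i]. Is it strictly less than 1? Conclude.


Union bound: P[∪_{i=1}^{34} A_i] ≤ Σ_i P[A_i] ≤ 34·p = 34·(5/153) = 10/9.
Numerically: 10/9 ≈ 1.111.
Is 10/9 < 1? NO.
Since the bound 10/9 is ≥ 1, the union bound is uninformative here; it does NOT by itself certify existence.

34·p = 10/9 ≈ 1.111; existence NOT certified by the union bound.


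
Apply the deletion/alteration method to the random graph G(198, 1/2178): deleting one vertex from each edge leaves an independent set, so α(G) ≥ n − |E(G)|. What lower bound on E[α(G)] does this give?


E[|E(G)|] = C(198, 2)·p = 19503 · (1/2178) = 197/22.
E[α(G)] ≥ n − E[|E(G)|] = 198 − 197/22 = 4159/22.
Numerically: ≈ 189.045455.
(This is only a lower bound; the true E[α(G)] may be larger.)

E[α(G)] ≥ 4159/22 ≈ 189.045455.


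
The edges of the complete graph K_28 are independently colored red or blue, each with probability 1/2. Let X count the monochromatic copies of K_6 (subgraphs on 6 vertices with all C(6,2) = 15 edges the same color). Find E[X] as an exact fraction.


Let X = Σ_S X_S over the C(28, 6) = 376740 subsets S of size 6, where X_S = 1 if the K_6 on S is monochromatic.
For a fixed S, the K_6 on S has C(6, 2) = 15 edges. P[all 15 edges red] = (1/2)^15, and likewise for blue, so P[monochromatic] = 2·(1/2)^15 = 2^{1 − 15} = 1/16384.
By linearity of expectation: E[X] = C(28, 6) · 2^{1 − 15} = 376740 · 1/16384 = 94185/4096.
Numerically: E[X] ≈ 22.99438.

E[X] = C(28,6)·2^(1−C(6,2)) = 94185/4096 ≈ 22.99438.


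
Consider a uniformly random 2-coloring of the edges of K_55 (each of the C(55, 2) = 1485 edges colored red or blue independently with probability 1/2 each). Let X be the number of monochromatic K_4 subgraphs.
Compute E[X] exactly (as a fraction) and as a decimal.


Let X = Σ_S X_S over the C(55, 4) = 341055 subsets S of size 4, where X_S = 1 if the K_4 on S is monochromatic.
For a fixed S, the K_4 on S has C(4, 2) = 6 edges. P[all 6 edges red] = (1/2)^6, and likewise for blue, so P[monochromatic] = 2·(1/2)^6 = 2^{1 − 6} = 1/32.
By linearity of expectation: E[X] = C(55, 4) · 2^{1 − 6} = 341055 · 1/32 = 341055/32.
Numerically: E[X] ≈ 10657.96875.

E[X] = C(55,4)·2^(1−C(4,2)) = 341055/32 ≈ 10657.96875.


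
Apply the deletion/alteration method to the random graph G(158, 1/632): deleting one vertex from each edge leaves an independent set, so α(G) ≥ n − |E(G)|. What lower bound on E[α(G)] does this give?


E[|E(G)|] = C(158, 2)·p = 12403 · (1/632) = 157/8.
E[α(G)] ≥ n − E[|E(G)|] = 158 − 157/8 = 1107/8.
Numerically: ≈ 138.3750.
(This is only a lower bound; the true E[α(G)] may be larger.)

E[α(G)] ≥ 1107/8 ≈ 138.3750.
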